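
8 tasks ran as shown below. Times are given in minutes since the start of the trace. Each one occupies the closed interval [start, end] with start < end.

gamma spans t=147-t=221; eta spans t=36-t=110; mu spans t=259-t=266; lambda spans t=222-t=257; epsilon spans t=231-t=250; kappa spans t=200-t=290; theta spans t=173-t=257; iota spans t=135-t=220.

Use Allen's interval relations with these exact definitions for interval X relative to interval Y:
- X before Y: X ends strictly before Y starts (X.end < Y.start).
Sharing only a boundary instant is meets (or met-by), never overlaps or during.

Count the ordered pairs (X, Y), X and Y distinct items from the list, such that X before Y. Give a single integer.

Checking all 56 ordered pairs for relation 'before'; matching pairs in alphabetical order:
(epsilon, mu): epsilon before mu ✓
(eta, epsilon): eta before epsilon ✓
(eta, gamma): eta before gamma ✓
(eta, iota): eta before iota ✓
(eta, kappa): eta before kappa ✓
(eta, lambda): eta before lambda ✓
(eta, mu): eta before mu ✓
(eta, theta): eta before theta ✓
(gamma, epsilon): gamma before epsilon ✓
(gamma, lambda): gamma before lambda ✓
(gamma, mu): gamma before mu ✓
(iota, epsilon): iota before epsilon ✓
(iota, lambda): iota before lambda ✓
(iota, mu): iota before mu ✓
(lambda, mu): lambda before mu ✓
(theta, mu): theta before mu ✓
Count: 16.

16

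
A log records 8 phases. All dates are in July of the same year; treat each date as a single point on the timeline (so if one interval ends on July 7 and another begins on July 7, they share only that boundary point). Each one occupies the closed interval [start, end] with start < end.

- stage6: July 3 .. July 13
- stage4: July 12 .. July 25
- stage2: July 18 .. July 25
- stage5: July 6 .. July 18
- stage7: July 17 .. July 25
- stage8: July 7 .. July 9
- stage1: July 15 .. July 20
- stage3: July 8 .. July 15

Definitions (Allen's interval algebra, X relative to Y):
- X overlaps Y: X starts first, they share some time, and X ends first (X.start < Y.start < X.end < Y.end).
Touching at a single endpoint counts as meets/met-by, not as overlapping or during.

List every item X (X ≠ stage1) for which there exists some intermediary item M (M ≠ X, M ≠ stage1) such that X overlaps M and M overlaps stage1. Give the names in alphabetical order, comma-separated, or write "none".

Target stage1 = [July 15, July 20].
Intermediaries M with M overlaps stage1: stage5.
Via stage5 — items with X overlaps stage5: stage6.
Union: stage6.

stage6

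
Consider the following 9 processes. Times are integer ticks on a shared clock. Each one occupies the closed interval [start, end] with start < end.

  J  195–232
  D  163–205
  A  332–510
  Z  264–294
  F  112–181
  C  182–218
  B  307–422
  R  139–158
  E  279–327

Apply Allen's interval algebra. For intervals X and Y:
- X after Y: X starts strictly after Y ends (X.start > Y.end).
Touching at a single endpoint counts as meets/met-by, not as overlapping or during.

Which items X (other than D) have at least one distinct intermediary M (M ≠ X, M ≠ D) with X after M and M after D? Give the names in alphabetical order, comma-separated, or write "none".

A, B

Target D = [163, 205].
Intermediaries M with M after D: A, B, E, Z.
Via A — items with X after A: none.
Via B — items with X after B: none.
Via E — items with X after E: A.
Via Z — items with X after Z: A, B.
Union: A, B.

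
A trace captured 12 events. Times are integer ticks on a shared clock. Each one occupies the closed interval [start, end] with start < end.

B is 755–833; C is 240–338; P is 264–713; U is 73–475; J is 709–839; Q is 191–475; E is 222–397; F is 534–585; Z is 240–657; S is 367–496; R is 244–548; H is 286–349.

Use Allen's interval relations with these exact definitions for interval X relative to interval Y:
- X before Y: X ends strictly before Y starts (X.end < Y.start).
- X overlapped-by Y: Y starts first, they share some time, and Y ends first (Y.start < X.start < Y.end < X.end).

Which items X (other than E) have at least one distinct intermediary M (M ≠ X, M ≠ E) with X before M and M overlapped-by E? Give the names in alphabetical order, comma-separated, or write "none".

Target E = [222, 397].
Intermediaries M with M overlapped-by E: P, R, S, Z.
Via P — items with X before P: none.
Via R — items with X before R: none.
Via S — items with X before S: C, H.
Via Z — items with X before Z: none.
Union: C, H.

C, H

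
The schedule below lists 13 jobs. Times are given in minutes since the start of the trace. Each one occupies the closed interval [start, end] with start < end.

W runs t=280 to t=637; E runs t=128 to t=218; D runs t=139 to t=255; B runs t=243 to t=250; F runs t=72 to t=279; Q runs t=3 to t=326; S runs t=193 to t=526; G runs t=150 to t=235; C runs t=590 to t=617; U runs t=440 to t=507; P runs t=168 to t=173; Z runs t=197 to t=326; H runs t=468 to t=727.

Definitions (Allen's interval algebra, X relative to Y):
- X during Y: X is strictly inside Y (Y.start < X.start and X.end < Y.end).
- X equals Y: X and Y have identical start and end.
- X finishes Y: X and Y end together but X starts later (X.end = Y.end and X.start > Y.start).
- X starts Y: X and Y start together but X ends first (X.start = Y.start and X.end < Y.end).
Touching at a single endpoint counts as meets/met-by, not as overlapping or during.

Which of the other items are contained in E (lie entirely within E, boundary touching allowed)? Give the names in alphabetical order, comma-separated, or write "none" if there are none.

P

Target E = [t=128, t=218].
B [t=243, t=250] → after → no.
C [t=590, t=617] → after → no.
D [t=139, t=255] → overlapped-by → no.
F [t=72, t=279] → contains → no.
G [t=150, t=235] → overlapped-by → no.
H [t=468, t=727] → after → no.
P [t=168, t=173] → during → yes.
Q [t=3, t=326] → contains → no.
S [t=193, t=526] → overlapped-by → no.
U [t=440, t=507] → after → no.
W [t=280, t=637] → after → no.
Z [t=197, t=326] → overlapped-by → no.
Result: P.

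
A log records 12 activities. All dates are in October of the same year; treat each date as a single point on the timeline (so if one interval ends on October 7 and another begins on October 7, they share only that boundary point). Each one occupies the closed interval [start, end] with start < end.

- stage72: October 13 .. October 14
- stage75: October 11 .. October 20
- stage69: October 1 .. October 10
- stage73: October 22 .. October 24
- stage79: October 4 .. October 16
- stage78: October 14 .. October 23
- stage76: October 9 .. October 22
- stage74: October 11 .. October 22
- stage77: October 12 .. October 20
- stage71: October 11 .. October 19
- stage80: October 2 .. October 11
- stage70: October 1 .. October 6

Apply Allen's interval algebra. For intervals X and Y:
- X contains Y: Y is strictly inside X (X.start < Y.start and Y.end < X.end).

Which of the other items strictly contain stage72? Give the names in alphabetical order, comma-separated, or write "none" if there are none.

Target stage72 = [October 13, October 14].
stage69 [October 1, October 10] → before → no.
stage70 [October 1, October 6] → before → no.
stage71 [October 11, October 19] → contains → yes.
stage73 [October 22, October 24] → after → no.
stage74 [October 11, October 22] → contains → yes.
stage75 [October 11, October 20] → contains → yes.
stage76 [October 9, October 22] → contains → yes.
stage77 [October 12, October 20] → contains → yes.
stage78 [October 14, October 23] → met-by → no.
stage79 [October 4, October 16] → contains → yes.
stage80 [October 2, October 11] → before → no.
Result: stage71, stage74, stage75, stage76, stage77, stage79.

stage71, stage74, stage75, stage76, stage77, stage79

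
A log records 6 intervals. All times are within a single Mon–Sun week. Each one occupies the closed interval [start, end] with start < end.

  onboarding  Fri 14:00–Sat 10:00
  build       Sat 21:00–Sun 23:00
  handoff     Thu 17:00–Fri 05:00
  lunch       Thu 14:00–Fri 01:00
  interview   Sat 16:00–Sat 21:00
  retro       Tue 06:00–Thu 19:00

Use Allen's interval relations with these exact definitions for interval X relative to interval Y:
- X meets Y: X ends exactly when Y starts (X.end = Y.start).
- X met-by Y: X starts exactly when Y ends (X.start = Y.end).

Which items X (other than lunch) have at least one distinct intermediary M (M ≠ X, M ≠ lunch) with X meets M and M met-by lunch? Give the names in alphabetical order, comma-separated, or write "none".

none

Target lunch = [Thu 14:00, Fri 01:00].
Intermediaries M with M met-by lunch: none.
Union: none.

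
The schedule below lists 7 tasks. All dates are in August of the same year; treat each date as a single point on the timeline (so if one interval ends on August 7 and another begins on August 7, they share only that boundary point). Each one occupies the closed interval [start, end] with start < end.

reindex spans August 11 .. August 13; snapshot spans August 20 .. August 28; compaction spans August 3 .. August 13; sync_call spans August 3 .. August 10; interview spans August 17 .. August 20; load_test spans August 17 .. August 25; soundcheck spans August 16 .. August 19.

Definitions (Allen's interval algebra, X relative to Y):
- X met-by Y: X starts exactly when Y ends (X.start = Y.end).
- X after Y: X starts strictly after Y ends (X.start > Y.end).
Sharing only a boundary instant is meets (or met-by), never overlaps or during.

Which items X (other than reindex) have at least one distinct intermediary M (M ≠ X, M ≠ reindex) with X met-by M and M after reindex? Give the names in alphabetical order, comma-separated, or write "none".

Target reindex = [August 11, August 13].
Intermediaries M with M after reindex: interview, load_test, snapshot, soundcheck.
Via interview — items with X met-by interview: snapshot.
Via load_test — items with X met-by load_test: none.
Via snapshot — items with X met-by snapshot: none.
Via soundcheck — items with X met-by soundcheck: none.
Union: snapshot.

snapshot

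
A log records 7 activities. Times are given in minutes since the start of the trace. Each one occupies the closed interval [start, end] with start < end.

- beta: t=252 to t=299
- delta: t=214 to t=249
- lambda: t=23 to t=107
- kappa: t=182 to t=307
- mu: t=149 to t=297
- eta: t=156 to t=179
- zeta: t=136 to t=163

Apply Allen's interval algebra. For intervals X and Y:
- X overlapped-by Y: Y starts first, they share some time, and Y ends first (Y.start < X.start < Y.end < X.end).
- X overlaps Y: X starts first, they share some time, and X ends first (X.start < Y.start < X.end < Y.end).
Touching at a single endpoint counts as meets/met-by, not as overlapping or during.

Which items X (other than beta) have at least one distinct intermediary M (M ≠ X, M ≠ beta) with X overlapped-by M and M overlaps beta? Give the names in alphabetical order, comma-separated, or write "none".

Target beta = [t=252, t=299].
Intermediaries M with M overlaps beta: mu.
Via mu — items with X overlapped-by mu: kappa.
Union: kappa.

kappa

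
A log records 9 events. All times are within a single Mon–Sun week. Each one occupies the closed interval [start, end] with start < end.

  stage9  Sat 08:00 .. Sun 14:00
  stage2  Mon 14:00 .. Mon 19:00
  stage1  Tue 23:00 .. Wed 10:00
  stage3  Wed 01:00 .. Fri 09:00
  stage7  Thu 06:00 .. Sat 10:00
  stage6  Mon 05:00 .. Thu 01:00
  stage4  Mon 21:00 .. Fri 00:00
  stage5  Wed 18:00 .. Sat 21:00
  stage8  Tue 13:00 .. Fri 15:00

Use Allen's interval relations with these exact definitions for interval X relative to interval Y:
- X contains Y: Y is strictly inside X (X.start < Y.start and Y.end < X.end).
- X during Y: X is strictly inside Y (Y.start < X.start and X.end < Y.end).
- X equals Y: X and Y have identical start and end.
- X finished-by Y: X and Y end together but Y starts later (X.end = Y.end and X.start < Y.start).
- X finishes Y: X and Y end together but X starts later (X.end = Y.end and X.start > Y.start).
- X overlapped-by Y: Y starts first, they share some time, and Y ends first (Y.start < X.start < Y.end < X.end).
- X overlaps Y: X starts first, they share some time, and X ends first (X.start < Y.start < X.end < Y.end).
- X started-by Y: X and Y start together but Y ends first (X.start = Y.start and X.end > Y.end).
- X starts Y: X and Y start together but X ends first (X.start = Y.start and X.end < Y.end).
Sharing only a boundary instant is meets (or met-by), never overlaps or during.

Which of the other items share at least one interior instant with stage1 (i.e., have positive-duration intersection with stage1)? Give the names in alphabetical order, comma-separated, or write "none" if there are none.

Target stage1 = [Tue 23:00, Wed 10:00].
stage2 [Mon 14:00, Mon 19:00] → before → no.
stage3 [Wed 01:00, Fri 09:00] → overlapped-by → yes.
stage4 [Mon 21:00, Fri 00:00] → contains → yes.
stage5 [Wed 18:00, Sat 21:00] → after → no.
stage6 [Mon 05:00, Thu 01:00] → contains → yes.
stage7 [Thu 06:00, Sat 10:00] → after → no.
stage8 [Tue 13:00, Fri 15:00] → contains → yes.
stage9 [Sat 08:00, Sun 14:00] → after → no.
Result: stage3, stage4, stage6, stage8.

stage3, stage4, stage6, stage8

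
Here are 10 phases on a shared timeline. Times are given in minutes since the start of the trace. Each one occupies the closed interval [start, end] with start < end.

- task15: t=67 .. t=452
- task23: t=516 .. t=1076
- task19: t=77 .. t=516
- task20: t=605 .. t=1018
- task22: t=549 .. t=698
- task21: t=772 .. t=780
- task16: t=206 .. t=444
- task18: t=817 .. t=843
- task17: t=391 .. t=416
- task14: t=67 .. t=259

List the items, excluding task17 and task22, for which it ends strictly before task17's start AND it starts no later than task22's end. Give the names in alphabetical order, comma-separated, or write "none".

task14

Conditions: its end is strictly before task17's start (X.end < t=391) AND its start is no later than task22's end (X.start <= t=698).
task14: end t=259 < t=391? ✓; start t=67 <= t=698? ✓ → yes.
task15: end t=452 < t=391? ✗; start t=67 <= t=698? ✓ → no.
task16: end t=444 < t=391? ✗; start t=206 <= t=698? ✓ → no.
task18: end t=843 < t=391? ✗; start t=817 <= t=698? ✗ → no.
task19: end t=516 < t=391? ✗; start t=77 <= t=698? ✓ → no.
task20: end t=1018 < t=391? ✗; start t=605 <= t=698? ✓ → no.
task21: end t=780 < t=391? ✗; start t=772 <= t=698? ✗ → no.
task23: end t=1076 < t=391? ✗; start t=516 <= t=698? ✓ → no.
Result: task14.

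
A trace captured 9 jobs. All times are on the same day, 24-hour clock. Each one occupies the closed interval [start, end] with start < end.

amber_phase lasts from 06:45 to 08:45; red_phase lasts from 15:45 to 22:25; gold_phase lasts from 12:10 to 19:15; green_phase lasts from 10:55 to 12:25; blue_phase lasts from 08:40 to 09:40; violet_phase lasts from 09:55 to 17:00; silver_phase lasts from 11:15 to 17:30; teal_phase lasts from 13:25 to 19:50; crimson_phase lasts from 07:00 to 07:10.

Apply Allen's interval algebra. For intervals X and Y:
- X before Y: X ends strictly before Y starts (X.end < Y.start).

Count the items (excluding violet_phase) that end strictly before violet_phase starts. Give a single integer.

Target violet_phase = [09:55, 17:00].
amber_phase [06:45, 08:45] → before → counts.
blue_phase [08:40, 09:40] → before → counts.
crimson_phase [07:00, 07:10] → before → counts.
gold_phase [12:10, 19:15] → overlapped-by → no.
green_phase [10:55, 12:25] → during → no.
red_phase [15:45, 22:25] → overlapped-by → no.
silver_phase [11:15, 17:30] → overlapped-by → no.
teal_phase [13:25, 19:50] → overlapped-by → no.
Total: 3.

3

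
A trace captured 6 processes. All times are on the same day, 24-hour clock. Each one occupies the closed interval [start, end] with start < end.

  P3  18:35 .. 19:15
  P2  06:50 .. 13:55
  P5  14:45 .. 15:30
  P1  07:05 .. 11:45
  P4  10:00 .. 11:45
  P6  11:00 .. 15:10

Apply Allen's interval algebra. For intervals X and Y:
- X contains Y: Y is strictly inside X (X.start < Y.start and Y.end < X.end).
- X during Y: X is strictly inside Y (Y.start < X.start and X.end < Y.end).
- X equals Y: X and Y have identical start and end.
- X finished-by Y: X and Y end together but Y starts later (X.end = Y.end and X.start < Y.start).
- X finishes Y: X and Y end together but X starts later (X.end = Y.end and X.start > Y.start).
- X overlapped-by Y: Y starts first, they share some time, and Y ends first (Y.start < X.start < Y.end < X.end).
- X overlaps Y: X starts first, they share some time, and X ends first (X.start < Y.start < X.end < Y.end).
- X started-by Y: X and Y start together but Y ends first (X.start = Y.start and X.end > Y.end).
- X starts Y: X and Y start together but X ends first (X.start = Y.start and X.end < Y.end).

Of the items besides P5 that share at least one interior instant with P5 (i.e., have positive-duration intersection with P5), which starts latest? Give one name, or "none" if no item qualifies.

Target P5 = [14:45, 15:30].
P1 [07:05, 11:45] → before → excluded.
P2 [06:50, 13:55] → before → excluded.
P3 [18:35, 19:15] → after → excluded.
P4 [10:00, 11:45] → before → excluded.
P6 [11:00, 15:10] → overlaps → candidate.
Among candidates, latest start is 11:00 → P6.

P6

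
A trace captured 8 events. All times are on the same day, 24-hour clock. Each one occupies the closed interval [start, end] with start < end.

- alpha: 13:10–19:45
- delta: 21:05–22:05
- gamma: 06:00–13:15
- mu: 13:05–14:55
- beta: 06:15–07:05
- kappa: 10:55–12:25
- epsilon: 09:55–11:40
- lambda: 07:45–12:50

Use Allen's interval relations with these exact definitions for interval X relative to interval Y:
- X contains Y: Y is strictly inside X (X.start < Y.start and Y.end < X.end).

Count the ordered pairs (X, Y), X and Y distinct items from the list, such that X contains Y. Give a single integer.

Checking all 56 ordered pairs for relation 'contains'; matching pairs in alphabetical order:
(gamma, beta): gamma contains beta ✓
(gamma, epsilon): gamma contains epsilon ✓
(gamma, kappa): gamma contains kappa ✓
(gamma, lambda): gamma contains lambda ✓
(lambda, epsilon): lambda contains epsilon ✓
(lambda, kappa): lambda contains kappa ✓
Count: 6.

6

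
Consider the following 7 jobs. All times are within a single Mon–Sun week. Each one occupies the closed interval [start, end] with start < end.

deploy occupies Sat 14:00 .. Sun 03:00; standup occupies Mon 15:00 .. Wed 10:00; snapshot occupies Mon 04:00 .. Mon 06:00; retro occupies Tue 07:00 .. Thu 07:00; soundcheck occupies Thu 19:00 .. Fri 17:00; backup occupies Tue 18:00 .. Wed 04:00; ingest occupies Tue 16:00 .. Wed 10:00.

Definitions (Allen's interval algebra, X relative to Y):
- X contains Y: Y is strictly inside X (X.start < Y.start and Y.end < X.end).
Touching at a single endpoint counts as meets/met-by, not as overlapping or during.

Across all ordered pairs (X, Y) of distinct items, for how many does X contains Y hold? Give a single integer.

4

Checking all 42 ordered pairs for relation 'contains'; matching pairs in alphabetical order:
(ingest, backup): ingest contains backup ✓
(retro, backup): retro contains backup ✓
(retro, ingest): retro contains ingest ✓
(standup, backup): standup contains backup ✓
Count: 4.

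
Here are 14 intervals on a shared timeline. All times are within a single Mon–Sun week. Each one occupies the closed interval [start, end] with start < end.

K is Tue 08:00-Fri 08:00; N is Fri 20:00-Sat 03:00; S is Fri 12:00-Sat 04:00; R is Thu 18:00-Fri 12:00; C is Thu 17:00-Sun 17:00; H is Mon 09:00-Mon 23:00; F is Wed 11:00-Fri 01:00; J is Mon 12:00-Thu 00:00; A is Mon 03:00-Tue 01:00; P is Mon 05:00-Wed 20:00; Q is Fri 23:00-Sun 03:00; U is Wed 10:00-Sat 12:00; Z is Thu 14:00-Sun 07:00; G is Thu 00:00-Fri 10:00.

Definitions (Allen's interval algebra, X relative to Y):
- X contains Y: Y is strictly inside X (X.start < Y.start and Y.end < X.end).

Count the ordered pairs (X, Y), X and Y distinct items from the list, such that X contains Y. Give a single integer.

17

Checking all 182 ordered pairs for relation 'contains'; matching pairs in alphabetical order:
(A, H): A contains H ✓
(C, N): C contains N ✓
(C, Q): C contains Q ✓
(C, R): C contains R ✓
(C, S): C contains S ✓
(K, F): K contains F ✓
(P, H): P contains H ✓
(S, N): S contains N ✓
(U, F): U contains F ✓
(U, G): U contains G ✓
(U, N): U contains N ✓
(U, R): U contains R ✓
(U, S): U contains S ✓
(Z, N): Z contains N ✓
(Z, Q): Z contains Q ✓
(Z, R): Z contains R ✓
(Z, S): Z contains S ✓
Count: 17.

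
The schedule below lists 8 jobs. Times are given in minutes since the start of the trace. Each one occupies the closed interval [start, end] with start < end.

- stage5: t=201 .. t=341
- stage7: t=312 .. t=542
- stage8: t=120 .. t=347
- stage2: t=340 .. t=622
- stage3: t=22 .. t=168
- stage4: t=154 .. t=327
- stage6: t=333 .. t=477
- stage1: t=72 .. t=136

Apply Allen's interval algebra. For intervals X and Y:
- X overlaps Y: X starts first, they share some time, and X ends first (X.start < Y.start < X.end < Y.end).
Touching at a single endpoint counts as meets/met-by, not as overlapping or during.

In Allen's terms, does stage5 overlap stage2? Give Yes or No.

Yes

stage5 = [t=201, t=341], stage2 = [t=340, t=622].
Actual relation of stage5 to stage2: overlaps.
Asked whether 'overlaps' holds → Yes.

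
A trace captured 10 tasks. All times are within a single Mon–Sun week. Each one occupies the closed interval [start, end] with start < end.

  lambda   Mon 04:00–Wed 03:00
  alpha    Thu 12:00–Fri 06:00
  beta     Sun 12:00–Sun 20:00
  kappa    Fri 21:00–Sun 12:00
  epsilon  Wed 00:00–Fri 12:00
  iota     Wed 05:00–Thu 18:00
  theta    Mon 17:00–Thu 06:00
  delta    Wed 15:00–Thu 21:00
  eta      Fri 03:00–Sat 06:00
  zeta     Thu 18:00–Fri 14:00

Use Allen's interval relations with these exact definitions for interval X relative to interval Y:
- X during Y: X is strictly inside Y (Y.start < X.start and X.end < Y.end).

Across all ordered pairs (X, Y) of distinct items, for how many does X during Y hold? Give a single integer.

3

Checking all 90 ordered pairs for relation 'during'; matching pairs in alphabetical order:
(alpha, epsilon): alpha during epsilon ✓
(delta, epsilon): delta during epsilon ✓
(iota, epsilon): iota during epsilon ✓
Count: 3.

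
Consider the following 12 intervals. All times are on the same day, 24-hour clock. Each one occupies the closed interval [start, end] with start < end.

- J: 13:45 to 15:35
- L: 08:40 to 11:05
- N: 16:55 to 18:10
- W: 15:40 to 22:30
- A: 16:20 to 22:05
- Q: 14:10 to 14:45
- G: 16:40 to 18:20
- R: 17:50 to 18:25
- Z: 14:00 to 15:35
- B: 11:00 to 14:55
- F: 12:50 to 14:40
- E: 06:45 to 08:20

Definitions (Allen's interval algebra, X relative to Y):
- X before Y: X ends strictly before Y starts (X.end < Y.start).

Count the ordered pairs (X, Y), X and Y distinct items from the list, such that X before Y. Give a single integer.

45

Checking all 132 ordered pairs for relation 'before'; matching pairs in alphabetical order:
(B, A): B before A ✓
(B, G): B before G ✓
(B, N): B before N ✓
(B, R): B before R ✓
(B, W): B before W ✓
(E, A): E before A ✓
(E, B): E before B ✓
(E, F): E before F ✓
(E, G): E before G ✓
(E, J): E before J ✓
(E, L): E before L ✓
(E, N): E before N ✓
(E, Q): E before Q ✓
(E, R): E before R ✓
(E, W): E before W ✓
(E, Z): E before Z ✓
(F, A): F before A ✓
(F, G): F before G ✓
(F, N): F before N ✓
(F, R): F before R ✓
(F, W): F before W ✓
(J, A): J before A ✓
(J, G): J before G ✓
(J, N): J before N ✓
... plus 21 further pairs not listed.
Count: 45.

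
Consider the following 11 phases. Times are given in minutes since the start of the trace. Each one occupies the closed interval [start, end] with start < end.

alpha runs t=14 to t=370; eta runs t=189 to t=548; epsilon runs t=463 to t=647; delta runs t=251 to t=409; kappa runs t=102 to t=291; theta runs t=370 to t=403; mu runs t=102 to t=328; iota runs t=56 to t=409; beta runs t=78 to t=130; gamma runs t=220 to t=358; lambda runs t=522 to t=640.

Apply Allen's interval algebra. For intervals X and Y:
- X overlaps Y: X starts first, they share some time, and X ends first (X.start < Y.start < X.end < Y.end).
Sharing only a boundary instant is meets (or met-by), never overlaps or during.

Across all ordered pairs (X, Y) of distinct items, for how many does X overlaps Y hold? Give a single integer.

15

Checking all 110 ordered pairs for relation 'overlaps'; matching pairs in alphabetical order:
(alpha, delta): alpha overlaps delta ✓
(alpha, eta): alpha overlaps eta ✓
(alpha, iota): alpha overlaps iota ✓
(beta, kappa): beta overlaps kappa ✓
(beta, mu): beta overlaps mu ✓
(eta, epsilon): eta overlaps epsilon ✓
(eta, lambda): eta overlaps lambda ✓
(gamma, delta): gamma overlaps delta ✓
(iota, eta): iota overlaps eta ✓
(kappa, delta): kappa overlaps delta ✓
(kappa, eta): kappa overlaps eta ✓
(kappa, gamma): kappa overlaps gamma ✓
(mu, delta): mu overlaps delta ✓
(mu, eta): mu overlaps eta ✓
(mu, gamma): mu overlaps gamma ✓
Count: 15.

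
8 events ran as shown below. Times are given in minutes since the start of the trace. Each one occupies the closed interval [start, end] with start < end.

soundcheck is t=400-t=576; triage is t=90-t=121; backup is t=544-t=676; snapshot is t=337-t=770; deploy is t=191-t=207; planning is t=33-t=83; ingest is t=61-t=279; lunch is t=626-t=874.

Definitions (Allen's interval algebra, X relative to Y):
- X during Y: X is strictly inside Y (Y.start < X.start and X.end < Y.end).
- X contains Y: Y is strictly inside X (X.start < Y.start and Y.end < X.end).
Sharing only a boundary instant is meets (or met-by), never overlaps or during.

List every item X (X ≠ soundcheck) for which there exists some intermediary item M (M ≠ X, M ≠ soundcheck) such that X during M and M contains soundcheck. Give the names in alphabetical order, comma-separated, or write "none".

backup

Target soundcheck = [t=400, t=576].
Intermediaries M with M contains soundcheck: snapshot.
Via snapshot — items with X during snapshot: backup.
Union: backup.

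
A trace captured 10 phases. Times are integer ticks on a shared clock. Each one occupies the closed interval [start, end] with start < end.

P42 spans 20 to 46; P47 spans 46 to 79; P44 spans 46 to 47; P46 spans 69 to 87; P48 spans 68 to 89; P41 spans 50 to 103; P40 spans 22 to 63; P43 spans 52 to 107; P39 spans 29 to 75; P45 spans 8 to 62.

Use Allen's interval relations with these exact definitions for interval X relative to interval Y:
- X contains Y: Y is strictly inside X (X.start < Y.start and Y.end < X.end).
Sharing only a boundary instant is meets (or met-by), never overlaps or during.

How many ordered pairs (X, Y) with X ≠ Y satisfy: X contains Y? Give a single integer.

9

Checking all 90 ordered pairs for relation 'contains'; matching pairs in alphabetical order:
(P39, P44): P39 contains P44 ✓
(P40, P44): P40 contains P44 ✓
(P41, P46): P41 contains P46 ✓
(P41, P48): P41 contains P48 ✓
(P43, P46): P43 contains P46 ✓
(P43, P48): P43 contains P48 ✓
(P45, P42): P45 contains P42 ✓
(P45, P44): P45 contains P44 ✓
(P48, P46): P48 contains P46 ✓
Count: 9.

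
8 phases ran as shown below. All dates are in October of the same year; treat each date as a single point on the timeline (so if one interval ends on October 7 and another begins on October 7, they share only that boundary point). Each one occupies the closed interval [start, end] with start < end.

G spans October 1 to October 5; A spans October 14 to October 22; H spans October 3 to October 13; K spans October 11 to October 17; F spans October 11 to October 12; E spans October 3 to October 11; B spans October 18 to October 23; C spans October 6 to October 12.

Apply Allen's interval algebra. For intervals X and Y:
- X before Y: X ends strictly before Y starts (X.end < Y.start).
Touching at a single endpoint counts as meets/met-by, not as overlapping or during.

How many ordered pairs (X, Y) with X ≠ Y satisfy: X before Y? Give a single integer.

Checking all 56 ordered pairs for relation 'before'; matching pairs in alphabetical order:
(C, A): C before A ✓
(C, B): C before B ✓
(E, A): E before A ✓
(E, B): E before B ✓
(F, A): F before A ✓
(F, B): F before B ✓
(G, A): G before A ✓
(G, B): G before B ✓
(G, C): G before C ✓
(G, F): G before F ✓
(G, K): G before K ✓
(H, A): H before A ✓
(H, B): H before B ✓
(K, B): K before B ✓
Count: 14.

14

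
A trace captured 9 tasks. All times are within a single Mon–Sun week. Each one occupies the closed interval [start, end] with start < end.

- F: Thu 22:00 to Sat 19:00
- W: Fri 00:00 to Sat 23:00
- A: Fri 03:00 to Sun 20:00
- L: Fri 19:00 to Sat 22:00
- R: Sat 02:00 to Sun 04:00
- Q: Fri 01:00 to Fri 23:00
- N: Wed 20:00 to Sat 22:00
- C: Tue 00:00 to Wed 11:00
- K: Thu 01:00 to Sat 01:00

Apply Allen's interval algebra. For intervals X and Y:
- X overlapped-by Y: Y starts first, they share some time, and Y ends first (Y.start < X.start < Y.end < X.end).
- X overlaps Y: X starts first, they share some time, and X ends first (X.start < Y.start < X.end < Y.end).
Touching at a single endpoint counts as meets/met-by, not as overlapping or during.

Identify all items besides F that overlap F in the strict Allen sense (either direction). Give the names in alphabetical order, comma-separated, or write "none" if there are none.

A, K, L, R, W

Target F = [Thu 22:00, Sat 19:00].
A [Fri 03:00, Sun 20:00] → overlapped-by → yes.
C [Tue 00:00, Wed 11:00] → before → no.
K [Thu 01:00, Sat 01:00] → overlaps → yes.
L [Fri 19:00, Sat 22:00] → overlapped-by → yes.
N [Wed 20:00, Sat 22:00] → contains → no.
Q [Fri 01:00, Fri 23:00] → during → no.
R [Sat 02:00, Sun 04:00] → overlapped-by → yes.
W [Fri 00:00, Sat 23:00] → overlapped-by → yes.
Result: A, K, L, R, W.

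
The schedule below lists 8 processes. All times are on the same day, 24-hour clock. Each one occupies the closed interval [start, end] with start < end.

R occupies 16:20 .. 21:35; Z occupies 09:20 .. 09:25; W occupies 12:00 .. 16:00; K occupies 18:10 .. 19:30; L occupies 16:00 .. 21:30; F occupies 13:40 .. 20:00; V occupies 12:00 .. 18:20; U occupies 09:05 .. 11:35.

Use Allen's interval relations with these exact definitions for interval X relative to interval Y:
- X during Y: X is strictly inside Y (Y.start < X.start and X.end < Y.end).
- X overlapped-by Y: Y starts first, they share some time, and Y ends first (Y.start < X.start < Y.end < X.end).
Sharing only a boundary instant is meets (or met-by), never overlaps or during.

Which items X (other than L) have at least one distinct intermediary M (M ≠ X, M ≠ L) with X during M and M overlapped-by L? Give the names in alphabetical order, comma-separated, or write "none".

Target L = [16:00, 21:30].
Intermediaries M with M overlapped-by L: R.
Via R — items with X during R: K.
Union: K.

K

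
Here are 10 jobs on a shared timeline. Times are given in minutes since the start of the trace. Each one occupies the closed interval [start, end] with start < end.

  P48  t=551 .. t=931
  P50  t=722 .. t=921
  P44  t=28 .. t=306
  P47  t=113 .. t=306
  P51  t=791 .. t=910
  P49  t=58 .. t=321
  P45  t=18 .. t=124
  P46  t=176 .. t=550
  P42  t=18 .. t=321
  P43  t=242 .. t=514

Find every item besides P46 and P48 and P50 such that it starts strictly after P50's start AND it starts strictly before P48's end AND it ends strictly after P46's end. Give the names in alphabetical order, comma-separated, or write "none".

Conditions: its start is strictly after P50's start (X.start > t=722) AND its start is strictly before P48's end (X.start < t=931) AND its end is strictly after P46's end (X.end > t=550).
P42: start t=18 > t=722? ✗; start t=18 < t=931? ✓; end t=321 > t=550? ✗ → no.
P43: start t=242 > t=722? ✗; start t=242 < t=931? ✓; end t=514 > t=550? ✗ → no.
P44: start t=28 > t=722? ✗; start t=28 < t=931? ✓; end t=306 > t=550? ✗ → no.
P45: start t=18 > t=722? ✗; start t=18 < t=931? ✓; end t=124 > t=550? ✗ → no.
P47: start t=113 > t=722? ✗; start t=113 < t=931? ✓; end t=306 > t=550? ✗ → no.
P49: start t=58 > t=722? ✗; start t=58 < t=931? ✓; end t=321 > t=550? ✗ → no.
P51: start t=791 > t=722? ✓; start t=791 < t=931? ✓; end t=910 > t=550? ✓ → yes.
Result: P51.

P51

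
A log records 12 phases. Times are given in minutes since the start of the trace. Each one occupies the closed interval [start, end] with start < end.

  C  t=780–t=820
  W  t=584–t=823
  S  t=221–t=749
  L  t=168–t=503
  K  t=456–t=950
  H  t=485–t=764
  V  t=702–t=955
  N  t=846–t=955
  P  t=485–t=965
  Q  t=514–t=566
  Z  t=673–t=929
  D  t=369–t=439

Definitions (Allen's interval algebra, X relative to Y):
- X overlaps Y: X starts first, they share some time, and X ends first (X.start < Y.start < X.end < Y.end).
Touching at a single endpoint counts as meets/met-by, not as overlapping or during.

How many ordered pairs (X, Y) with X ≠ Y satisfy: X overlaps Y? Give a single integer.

20

Checking all 132 ordered pairs for relation 'overlaps'; matching pairs in alphabetical order:
(H, V): H overlaps V ✓
(H, W): H overlaps W ✓
(H, Z): H overlaps Z ✓
(K, N): K overlaps N ✓
(K, P): K overlaps P ✓
(K, V): K overlaps V ✓
(L, H): L overlaps H ✓
(L, K): L overlaps K ✓
(L, P): L overlaps P ✓
(L, S): L overlaps S ✓
(S, H): S overlaps H ✓
(S, K): S overlaps K ✓
(S, P): S overlaps P ✓
(S, V): S overlaps V ✓
(S, W): S overlaps W ✓
(S, Z): S overlaps Z ✓
(W, V): W overlaps V ✓
(W, Z): W overlaps Z ✓
(Z, N): Z overlaps N ✓
(Z, V): Z overlaps V ✓
Count: 20.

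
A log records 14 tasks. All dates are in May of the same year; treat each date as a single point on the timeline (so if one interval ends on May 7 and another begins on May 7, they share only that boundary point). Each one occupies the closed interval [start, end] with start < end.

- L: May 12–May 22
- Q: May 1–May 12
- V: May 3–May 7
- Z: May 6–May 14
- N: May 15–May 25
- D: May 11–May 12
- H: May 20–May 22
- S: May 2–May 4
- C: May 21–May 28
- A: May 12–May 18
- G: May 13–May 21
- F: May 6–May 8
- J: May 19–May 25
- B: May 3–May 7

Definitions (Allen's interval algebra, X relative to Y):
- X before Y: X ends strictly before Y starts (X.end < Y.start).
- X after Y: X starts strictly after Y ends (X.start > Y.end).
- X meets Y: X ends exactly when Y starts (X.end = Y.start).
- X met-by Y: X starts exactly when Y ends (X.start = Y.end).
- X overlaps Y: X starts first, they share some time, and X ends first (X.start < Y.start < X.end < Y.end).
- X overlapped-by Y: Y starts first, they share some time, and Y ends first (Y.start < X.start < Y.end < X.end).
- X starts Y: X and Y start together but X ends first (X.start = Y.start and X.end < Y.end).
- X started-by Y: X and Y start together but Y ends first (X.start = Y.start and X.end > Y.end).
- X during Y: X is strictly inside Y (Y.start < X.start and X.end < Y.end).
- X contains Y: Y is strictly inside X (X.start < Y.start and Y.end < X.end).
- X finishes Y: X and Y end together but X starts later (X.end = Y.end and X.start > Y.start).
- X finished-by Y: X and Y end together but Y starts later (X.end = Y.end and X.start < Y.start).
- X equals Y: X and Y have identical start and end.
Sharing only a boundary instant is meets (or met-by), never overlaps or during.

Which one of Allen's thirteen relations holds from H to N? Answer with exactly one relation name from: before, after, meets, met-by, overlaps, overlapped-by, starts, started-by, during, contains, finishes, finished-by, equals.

H = [May 20, May 22]; N = [May 15, May 25].
Compare endpoints: H.start > N.start, H.start < N.end, H.end > N.start, H.end < N.end.
That pattern is 'during'.

during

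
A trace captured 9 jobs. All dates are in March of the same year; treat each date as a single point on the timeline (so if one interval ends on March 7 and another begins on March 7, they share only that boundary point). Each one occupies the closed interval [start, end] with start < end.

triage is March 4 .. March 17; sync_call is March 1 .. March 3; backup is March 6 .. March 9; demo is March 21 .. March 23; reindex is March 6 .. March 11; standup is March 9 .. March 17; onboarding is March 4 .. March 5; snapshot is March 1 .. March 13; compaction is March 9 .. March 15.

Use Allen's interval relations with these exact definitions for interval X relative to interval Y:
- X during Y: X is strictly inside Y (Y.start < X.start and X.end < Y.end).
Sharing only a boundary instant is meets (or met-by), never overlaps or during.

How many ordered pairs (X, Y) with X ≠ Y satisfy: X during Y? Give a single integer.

6

Checking all 72 ordered pairs for relation 'during'; matching pairs in alphabetical order:
(backup, snapshot): backup during snapshot ✓
(backup, triage): backup during triage ✓
(compaction, triage): compaction during triage ✓
(onboarding, snapshot): onboarding during snapshot ✓
(reindex, snapshot): reindex during snapshot ✓
(reindex, triage): reindex during triage ✓
Count: 6.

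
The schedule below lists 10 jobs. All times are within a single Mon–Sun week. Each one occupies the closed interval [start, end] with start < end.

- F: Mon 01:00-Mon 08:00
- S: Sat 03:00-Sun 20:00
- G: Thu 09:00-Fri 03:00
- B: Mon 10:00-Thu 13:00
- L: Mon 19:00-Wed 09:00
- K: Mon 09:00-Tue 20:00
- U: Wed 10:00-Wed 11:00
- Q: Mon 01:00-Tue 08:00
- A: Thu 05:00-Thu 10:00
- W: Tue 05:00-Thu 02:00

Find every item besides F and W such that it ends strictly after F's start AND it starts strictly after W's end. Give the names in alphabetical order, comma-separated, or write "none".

A, G, S

Conditions: its end is strictly after F's start (X.end > Mon 01:00) AND its start is strictly after W's end (X.start > Thu 02:00).
A: end Thu 10:00 > Mon 01:00? ✓; start Thu 05:00 > Thu 02:00? ✓ → yes.
B: end Thu 13:00 > Mon 01:00? ✓; start Mon 10:00 > Thu 02:00? ✗ → no.
G: end Fri 03:00 > Mon 01:00? ✓; start Thu 09:00 > Thu 02:00? ✓ → yes.
K: end Tue 20:00 > Mon 01:00? ✓; start Mon 09:00 > Thu 02:00? ✗ → no.
L: end Wed 09:00 > Mon 01:00? ✓; start Mon 19:00 > Thu 02:00? ✗ → no.
Q: end Tue 08:00 > Mon 01:00? ✓; start Mon 01:00 > Thu 02:00? ✗ → no.
S: end Sun 20:00 > Mon 01:00? ✓; start Sat 03:00 > Thu 02:00? ✓ → yes.
U: end Wed 11:00 > Mon 01:00? ✓; start Wed 10:00 > Thu 02:00? ✗ → no.
Result: A, G, S.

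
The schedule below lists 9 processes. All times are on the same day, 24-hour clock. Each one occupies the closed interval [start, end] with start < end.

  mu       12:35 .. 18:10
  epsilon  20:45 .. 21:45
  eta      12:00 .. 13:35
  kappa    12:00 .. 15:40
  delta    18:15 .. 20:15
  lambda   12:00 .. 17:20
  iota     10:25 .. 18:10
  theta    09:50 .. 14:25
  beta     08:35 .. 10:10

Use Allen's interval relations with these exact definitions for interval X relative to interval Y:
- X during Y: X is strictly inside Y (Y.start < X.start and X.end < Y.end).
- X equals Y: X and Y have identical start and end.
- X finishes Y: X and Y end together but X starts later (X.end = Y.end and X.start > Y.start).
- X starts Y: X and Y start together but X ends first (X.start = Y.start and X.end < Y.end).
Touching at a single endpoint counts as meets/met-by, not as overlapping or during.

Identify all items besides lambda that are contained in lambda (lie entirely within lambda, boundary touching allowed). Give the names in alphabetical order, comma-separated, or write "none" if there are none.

Target lambda = [12:00, 17:20].
beta [08:35, 10:10] → before → no.
delta [18:15, 20:15] → after → no.
epsilon [20:45, 21:45] → after → no.
eta [12:00, 13:35] → starts → yes.
iota [10:25, 18:10] → contains → no.
kappa [12:00, 15:40] → starts → yes.
mu [12:35, 18:10] → overlapped-by → no.
theta [09:50, 14:25] → overlaps → no.
Result: eta, kappa.

eta, kappa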